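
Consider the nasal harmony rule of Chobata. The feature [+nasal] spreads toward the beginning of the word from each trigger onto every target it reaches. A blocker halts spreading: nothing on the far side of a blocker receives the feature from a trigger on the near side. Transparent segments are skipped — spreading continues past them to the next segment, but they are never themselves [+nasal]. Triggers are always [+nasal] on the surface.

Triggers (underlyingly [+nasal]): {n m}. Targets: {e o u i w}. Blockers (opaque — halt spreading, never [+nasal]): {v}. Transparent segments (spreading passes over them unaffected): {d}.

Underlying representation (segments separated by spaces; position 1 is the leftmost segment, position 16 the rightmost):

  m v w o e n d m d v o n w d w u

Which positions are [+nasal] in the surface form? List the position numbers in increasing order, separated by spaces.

1 3 4 5 6 8 11 12

From /m/ at 1 leftward: word edge.
From /n/ at 6 leftward: 5 /e/ → [+nasal]; 4 /o/ → [+nasal]; 3 /w/ → [+nasal]; 2 /v/ blocks.
From /m/ at 8 leftward: 7 /d/ transparent; 6 /n/ is itself a trigger — this domain ends here.
From /n/ at 12 leftward: 11 /o/ → [+nasal]; 10 /v/ blocks.
Targets with no active source: positions 13 15 16 stay [-nasal].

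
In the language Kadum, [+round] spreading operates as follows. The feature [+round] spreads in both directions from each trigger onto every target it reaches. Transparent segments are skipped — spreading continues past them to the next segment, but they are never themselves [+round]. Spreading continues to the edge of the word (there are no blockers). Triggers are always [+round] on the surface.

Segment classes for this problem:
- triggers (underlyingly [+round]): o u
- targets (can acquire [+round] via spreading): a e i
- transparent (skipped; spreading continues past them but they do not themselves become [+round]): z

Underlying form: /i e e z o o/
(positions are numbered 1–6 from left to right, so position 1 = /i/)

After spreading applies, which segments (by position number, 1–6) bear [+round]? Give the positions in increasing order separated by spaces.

1 2 3 5 6

From /o/ at 5 rightward: 6 /o/ is itself a trigger — this domain ends here.
From /o/ at 5 leftward: 4 /z/ transparent; 3 /e/ → [+round]; 2 /e/ → [+round]; 1 /i/ → [+round]; word edge.
From /o/ at 6 rightward: word edge.
From /o/ at 6 leftward: 5 /o/ is itself a trigger — this domain ends here.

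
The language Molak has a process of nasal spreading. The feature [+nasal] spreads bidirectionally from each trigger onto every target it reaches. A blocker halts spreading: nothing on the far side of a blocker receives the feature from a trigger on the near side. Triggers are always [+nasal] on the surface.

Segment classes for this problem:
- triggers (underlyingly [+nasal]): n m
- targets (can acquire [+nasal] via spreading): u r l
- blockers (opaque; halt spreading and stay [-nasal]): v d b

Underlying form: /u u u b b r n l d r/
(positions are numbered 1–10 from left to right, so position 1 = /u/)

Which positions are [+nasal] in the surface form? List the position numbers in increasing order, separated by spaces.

From /n/ at 7 rightward: 8 /l/ → [+nasal]; 9 /d/ blocks.
From /n/ at 7 leftward: 6 /r/ → [+nasal]; 5 /b/ blocks.
Targets with no active source: positions 1 2 3 10 stay [-nasal].

6 7 8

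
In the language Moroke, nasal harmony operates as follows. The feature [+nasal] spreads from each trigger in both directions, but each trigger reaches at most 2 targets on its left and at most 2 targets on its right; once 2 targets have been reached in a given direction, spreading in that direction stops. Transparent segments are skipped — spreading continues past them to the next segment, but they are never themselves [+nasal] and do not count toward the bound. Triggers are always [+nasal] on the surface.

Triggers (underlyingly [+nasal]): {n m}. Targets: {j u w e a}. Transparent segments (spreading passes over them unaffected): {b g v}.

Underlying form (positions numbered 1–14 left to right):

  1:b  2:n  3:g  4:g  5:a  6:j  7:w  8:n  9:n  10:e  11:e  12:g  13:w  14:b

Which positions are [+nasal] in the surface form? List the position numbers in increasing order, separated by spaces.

2 5 6 7 8 9 10 11

From /n/ at 2 rightward: 3 /g/ transparent; 4 /g/ transparent; 5 /a/ → [+nasal]; 6 /j/ → [+nasal]; bound reached.
From /n/ at 2 leftward: 1 /b/ transparent; word edge.
From /n/ at 8 rightward: 9 /n/ is itself a trigger — this domain ends here.
From /n/ at 8 leftward: 7 /w/ → [+nasal]; 6 /j/ → [+nasal]; bound reached.
From /n/ at 9 rightward: 10 /e/ → [+nasal]; 11 /e/ → [+nasal]; bound reached.
From /n/ at 9 leftward: 8 /n/ is itself a trigger — this domain ends here.
Target with no active source: position 13 stays [-nasal].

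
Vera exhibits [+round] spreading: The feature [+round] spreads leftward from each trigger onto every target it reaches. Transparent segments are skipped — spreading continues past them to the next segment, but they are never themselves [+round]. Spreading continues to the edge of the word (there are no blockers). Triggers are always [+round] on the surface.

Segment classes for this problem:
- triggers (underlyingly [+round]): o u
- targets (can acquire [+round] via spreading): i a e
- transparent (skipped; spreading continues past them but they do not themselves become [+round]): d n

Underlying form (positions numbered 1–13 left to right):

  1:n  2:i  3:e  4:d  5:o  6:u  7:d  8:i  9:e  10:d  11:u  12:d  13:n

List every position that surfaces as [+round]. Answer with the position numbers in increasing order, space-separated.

2 3 5 6 8 9 11

From /o/ at 5 leftward: 4 /d/ transparent; 3 /e/ → [+round]; 2 /i/ → [+round]; 1 /n/ transparent; word edge.
From /u/ at 6 leftward: 5 /o/ is itself a trigger — this domain ends here.
From /u/ at 11 leftward: 10 /d/ transparent; 9 /e/ → [+round]; 8 /i/ → [+round]; 7 /d/ transparent; 6 /u/ is itself a trigger — this domain ends here.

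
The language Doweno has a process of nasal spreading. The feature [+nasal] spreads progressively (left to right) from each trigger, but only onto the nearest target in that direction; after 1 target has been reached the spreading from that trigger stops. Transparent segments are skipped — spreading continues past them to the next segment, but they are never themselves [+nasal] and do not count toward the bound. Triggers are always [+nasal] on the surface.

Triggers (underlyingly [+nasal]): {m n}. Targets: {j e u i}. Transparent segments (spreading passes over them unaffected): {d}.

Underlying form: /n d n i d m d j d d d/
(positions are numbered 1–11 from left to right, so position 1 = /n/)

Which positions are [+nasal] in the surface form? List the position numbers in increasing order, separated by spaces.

From /n/ at 1 rightward: 2 /d/ transparent; 3 /n/ is itself a trigger — this domain ends here.
From /n/ at 3 rightward: 4 /i/ → [+nasal]; bound reached.
From /m/ at 6 rightward: 7 /d/ transparent; 8 /j/ → [+nasal]; bound reached.

1 3 4 6 8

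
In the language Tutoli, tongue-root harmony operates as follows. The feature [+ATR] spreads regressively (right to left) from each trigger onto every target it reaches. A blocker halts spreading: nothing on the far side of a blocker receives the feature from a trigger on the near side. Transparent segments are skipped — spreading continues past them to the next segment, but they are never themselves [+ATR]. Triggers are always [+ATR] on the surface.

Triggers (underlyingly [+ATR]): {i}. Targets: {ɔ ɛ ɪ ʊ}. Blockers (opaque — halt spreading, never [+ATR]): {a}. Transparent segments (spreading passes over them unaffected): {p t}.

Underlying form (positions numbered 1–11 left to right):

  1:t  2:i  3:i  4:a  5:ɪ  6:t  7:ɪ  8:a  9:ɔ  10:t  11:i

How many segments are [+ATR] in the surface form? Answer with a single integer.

From /i/ at 2 leftward: 1 /t/ transparent; word edge.
From /i/ at 3 leftward: 2 /i/ is itself a trigger — this domain ends here.
From /i/ at 11 leftward: 10 /t/ transparent; 9 /ɔ/ → [+ATR]; 8 /a/ blocks.
Targets with no active source: positions 5 7 stay [-ATR].
[+ATR] positions on the surface: 2 3 9 11.

4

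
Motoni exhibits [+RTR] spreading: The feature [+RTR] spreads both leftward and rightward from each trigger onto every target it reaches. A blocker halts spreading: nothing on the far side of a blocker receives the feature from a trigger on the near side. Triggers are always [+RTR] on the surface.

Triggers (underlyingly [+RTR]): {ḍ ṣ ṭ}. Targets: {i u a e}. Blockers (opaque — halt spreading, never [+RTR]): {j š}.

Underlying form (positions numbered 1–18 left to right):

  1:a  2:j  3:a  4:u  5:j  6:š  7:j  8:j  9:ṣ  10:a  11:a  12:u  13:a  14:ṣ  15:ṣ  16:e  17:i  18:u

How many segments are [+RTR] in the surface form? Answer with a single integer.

From /ṣ/ at 9 rightward: 10 /a/ → [+RTR]; 11 /a/ → [+RTR]; 12 /u/ → [+RTR]; 13 /a/ → [+RTR]; 14 /ṣ/ is itself a trigger — this domain ends here.
From /ṣ/ at 9 leftward: 8 /j/ blocks.
From /ṣ/ at 14 rightward: 15 /ṣ/ is itself a trigger — this domain ends here.
From /ṣ/ at 14 leftward: 13 /a/ → [+RTR]; 12 /u/ → [+RTR]; 11 /a/ → [+RTR]; 10 /a/ → [+RTR]; 9 /ṣ/ is itself a trigger — this domain ends here.
From /ṣ/ at 15 rightward: 16 /e/ → [+RTR]; 17 /i/ → [+RTR]; 18 /u/ → [+RTR]; word edge.
From /ṣ/ at 15 leftward: 14 /ṣ/ is itself a trigger — this domain ends here.
Targets with no active source: positions 1 3 4 stay [-emphatic].
[+RTR] positions on the surface: 9 10 11 12 13 14 15 16 17 18.

10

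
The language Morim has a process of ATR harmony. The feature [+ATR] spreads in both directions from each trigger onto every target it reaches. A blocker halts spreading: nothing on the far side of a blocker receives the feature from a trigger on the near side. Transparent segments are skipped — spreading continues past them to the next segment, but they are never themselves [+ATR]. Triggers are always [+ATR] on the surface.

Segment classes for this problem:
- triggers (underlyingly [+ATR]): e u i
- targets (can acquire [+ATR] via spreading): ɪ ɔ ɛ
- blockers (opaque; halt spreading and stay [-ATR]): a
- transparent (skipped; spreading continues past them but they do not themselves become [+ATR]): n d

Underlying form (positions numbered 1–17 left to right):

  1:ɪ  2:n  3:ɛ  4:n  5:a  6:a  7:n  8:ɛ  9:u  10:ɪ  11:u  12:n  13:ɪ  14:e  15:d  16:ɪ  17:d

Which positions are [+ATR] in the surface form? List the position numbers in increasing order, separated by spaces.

8 9 10 11 13 14 16

From /u/ at 9 rightward: 10 /ɪ/ → [+ATR]; 11 /u/ is itself a trigger — this domain ends here.
From /u/ at 9 leftward: 8 /ɛ/ → [+ATR]; 7 /n/ transparent; 6 /a/ blocks.
From /u/ at 11 rightward: 12 /n/ transparent; 13 /ɪ/ → [+ATR]; 14 /e/ is itself a trigger — this domain ends here.
From /u/ at 11 leftward: 10 /ɪ/ → [+ATR]; 9 /u/ is itself a trigger — this domain ends here.
From /e/ at 14 rightward: 15 /d/ transparent; 16 /ɪ/ → [+ATR]; 17 /d/ transparent; word edge.
From /e/ at 14 leftward: 13 /ɪ/ → [+ATR]; 12 /n/ transparent; 11 /u/ is itself a trigger — this domain ends here.
Targets with no active source: positions 1 3 stay [-ATR].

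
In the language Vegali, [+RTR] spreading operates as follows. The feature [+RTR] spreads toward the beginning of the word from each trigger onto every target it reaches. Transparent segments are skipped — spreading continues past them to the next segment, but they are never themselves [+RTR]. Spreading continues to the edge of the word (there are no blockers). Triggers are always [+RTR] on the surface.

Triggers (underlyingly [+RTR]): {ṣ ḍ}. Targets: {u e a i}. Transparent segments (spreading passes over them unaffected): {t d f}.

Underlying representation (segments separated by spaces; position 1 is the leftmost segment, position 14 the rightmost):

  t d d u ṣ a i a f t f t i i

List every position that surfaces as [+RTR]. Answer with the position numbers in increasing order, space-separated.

From /ṣ/ at 5 leftward: 4 /u/ → [+RTR]; 3 /d/ transparent; 2 /d/ transparent; 1 /t/ transparent; word edge.
Targets with no active source: positions 6 7 8 13 14 stay [-emphatic].

4 5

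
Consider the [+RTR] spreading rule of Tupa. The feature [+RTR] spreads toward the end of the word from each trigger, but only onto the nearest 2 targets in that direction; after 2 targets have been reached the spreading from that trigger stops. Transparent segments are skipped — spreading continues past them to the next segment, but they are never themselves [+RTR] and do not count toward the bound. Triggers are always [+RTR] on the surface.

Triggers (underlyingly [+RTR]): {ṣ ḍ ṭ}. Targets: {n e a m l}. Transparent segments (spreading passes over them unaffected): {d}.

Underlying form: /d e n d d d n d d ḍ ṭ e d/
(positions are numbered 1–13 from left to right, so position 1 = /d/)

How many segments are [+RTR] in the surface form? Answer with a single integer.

3

From /ḍ/ at 10 rightward: 11 /ṭ/ is itself a trigger — this domain ends here.
From /ṭ/ at 11 rightward: 12 /e/ → [+RTR]; 13 /d/ transparent; word edge.
Targets with no active source: positions 2 3 7 stay [-emphatic].
[+RTR] positions on the surface: 10 11 12.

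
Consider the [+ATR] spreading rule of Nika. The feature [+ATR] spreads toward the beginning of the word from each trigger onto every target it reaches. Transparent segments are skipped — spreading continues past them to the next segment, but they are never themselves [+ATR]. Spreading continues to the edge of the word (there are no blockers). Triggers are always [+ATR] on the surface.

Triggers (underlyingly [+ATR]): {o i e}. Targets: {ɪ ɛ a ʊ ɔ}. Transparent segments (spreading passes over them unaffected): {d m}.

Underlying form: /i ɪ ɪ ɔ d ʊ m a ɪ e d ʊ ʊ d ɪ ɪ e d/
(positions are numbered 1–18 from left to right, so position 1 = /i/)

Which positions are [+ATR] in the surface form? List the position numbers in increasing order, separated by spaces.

From /i/ at 1 leftward: word edge.
From /e/ at 10 leftward: 9 /ɪ/ → [+ATR]; 8 /a/ → [+ATR]; 7 /m/ transparent; 6 /ʊ/ → [+ATR]; 5 /d/ transparent; 4 /ɔ/ → [+ATR]; 3 /ɪ/ → [+ATR]; 2 /ɪ/ → [+ATR]; 1 /i/ is itself a trigger — this domain ends here.
From /e/ at 17 leftward: 16 /ɪ/ → [+ATR]; 15 /ɪ/ → [+ATR]; 14 /d/ transparent; 13 /ʊ/ → [+ATR]; 12 /ʊ/ → [+ATR]; 11 /d/ transparent; 10 /e/ is itself a trigger — this domain ends here.

1 2 3 4 6 8 9 10 12 13 15 16 17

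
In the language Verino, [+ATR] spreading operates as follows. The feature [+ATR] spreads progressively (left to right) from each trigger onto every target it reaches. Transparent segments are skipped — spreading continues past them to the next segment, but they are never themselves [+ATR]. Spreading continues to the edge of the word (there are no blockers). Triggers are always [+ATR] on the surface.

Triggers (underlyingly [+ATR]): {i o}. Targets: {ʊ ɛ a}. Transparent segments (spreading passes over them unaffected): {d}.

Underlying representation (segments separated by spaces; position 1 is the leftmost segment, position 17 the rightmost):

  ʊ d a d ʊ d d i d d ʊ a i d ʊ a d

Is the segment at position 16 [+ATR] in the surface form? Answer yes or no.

yes

From /i/ at 8 rightward: 9 /d/ transparent; 10 /d/ transparent; 11 /ʊ/ → [+ATR]; 12 /a/ → [+ATR]; 13 /i/ is itself a trigger — this domain ends here.
From /i/ at 13 rightward: 14 /d/ transparent; 15 /ʊ/ → [+ATR]; 16 /a/ → [+ATR]; 17 /d/ transparent; word edge.
Targets with no active source: positions 1 3 5 stay [-ATR].
[+ATR] positions on the surface: 8 11 12 13 15 16.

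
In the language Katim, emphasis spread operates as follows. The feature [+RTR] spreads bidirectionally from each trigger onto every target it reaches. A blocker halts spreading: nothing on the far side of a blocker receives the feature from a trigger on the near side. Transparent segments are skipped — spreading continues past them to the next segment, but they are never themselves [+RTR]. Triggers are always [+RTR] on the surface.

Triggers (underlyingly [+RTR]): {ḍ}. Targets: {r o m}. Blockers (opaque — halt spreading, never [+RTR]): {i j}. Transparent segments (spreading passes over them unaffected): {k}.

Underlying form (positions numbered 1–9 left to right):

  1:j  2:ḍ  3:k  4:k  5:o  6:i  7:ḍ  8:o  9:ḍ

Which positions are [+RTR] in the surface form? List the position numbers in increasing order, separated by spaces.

From /ḍ/ at 2 rightward: 3 /k/ transparent; 4 /k/ transparent; 5 /o/ → [+RTR]; 6 /i/ blocks.
From /ḍ/ at 2 leftward: 1 /j/ blocks.
From /ḍ/ at 7 rightward: 8 /o/ → [+RTR]; 9 /ḍ/ is itself a trigger — this domain ends here.
From /ḍ/ at 7 leftward: 6 /i/ blocks.
From /ḍ/ at 9 rightward: word edge.
From /ḍ/ at 9 leftward: 8 /o/ → [+RTR]; 7 /ḍ/ is itself a trigger — this domain ends here.

2 5 7 8 9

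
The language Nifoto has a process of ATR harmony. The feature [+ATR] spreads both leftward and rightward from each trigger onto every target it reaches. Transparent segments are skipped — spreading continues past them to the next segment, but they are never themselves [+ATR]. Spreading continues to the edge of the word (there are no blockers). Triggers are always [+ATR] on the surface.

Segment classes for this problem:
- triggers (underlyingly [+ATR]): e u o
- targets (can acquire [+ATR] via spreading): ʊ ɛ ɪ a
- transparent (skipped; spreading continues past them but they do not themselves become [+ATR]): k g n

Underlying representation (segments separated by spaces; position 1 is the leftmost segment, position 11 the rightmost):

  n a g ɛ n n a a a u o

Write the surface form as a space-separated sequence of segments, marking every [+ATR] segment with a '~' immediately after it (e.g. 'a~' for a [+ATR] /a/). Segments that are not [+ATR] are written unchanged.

n a~ g ɛ~ n n a~ a~ a~ u~ o~

From /u/ at 10 rightward: 11 /o/ is itself a trigger — this domain ends here.
From /u/ at 10 leftward: 9 /a/ → [+ATR]; 8 /a/ → [+ATR]; 7 /a/ → [+ATR]; 6 /n/ transparent; 5 /n/ transparent; 4 /ɛ/ → [+ATR]; 3 /g/ transparent; 2 /a/ → [+ATR]; 1 /n/ transparent; word edge.
From /o/ at 11 rightward: word edge.
From /o/ at 11 leftward: 10 /u/ is itself a trigger — this domain ends here.
[+ATR] positions on the surface: 2 4 7 8 9 10 11.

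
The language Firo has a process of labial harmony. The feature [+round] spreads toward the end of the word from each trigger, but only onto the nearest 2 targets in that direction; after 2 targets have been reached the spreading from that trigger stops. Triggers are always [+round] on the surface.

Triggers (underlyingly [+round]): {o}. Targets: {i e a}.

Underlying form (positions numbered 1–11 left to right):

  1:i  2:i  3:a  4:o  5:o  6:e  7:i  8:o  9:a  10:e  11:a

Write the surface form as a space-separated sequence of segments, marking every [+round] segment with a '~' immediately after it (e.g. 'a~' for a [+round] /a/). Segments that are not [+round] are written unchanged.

i i a o~ o~ e~ i~ o~ a~ e~ a

From /o/ at 4 rightward: 5 /o/ is itself a trigger — this domain ends here.
From /o/ at 5 rightward: 6 /e/ → [+round]; 7 /i/ → [+round]; bound reached.
From /o/ at 8 rightward: 9 /a/ → [+round]; 10 /e/ → [+round]; bound reached.
Targets with no active source: positions 1 2 3 11 stay [-round].
[+round] positions on the surface: 4 5 6 7 8 9 10.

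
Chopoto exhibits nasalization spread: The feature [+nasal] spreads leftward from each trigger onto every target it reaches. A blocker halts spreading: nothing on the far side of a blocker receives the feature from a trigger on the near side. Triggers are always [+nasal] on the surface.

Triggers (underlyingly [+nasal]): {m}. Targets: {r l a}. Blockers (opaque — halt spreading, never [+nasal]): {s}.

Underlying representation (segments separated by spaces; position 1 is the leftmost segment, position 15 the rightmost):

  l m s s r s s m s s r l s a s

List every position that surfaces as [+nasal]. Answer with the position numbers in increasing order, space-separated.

From /m/ at 2 leftward: 1 /l/ → [+nasal]; word edge.
From /m/ at 8 leftward: 7 /s/ blocks.
Targets with no active source: positions 5 11 12 14 stay [-nasal].

1 2 8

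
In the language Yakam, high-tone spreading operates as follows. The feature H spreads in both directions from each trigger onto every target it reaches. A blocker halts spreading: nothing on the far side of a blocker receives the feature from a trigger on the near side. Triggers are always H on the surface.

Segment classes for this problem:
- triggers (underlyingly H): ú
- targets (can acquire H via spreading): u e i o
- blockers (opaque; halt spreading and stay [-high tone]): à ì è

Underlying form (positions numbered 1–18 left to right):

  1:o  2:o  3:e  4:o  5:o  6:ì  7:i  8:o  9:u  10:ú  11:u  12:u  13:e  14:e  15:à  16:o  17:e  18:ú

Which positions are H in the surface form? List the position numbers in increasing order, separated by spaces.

From /ú/ at 10 rightward: 11 /u/ → H; 12 /u/ → H; 13 /e/ → H; 14 /e/ → H; 15 /à/ blocks.
From /ú/ at 10 leftward: 9 /u/ → H; 8 /o/ → H; 7 /i/ → H; 6 /ì/ blocks.
From /ú/ at 18 rightward: word edge.
From /ú/ at 18 leftward: 17 /e/ → H; 16 /o/ → H; 15 /à/ blocks.
Targets with no active source: positions 1 2 3 4 5 stay [-high tone].

7 8 9 10 11 12 13 14 16 17 18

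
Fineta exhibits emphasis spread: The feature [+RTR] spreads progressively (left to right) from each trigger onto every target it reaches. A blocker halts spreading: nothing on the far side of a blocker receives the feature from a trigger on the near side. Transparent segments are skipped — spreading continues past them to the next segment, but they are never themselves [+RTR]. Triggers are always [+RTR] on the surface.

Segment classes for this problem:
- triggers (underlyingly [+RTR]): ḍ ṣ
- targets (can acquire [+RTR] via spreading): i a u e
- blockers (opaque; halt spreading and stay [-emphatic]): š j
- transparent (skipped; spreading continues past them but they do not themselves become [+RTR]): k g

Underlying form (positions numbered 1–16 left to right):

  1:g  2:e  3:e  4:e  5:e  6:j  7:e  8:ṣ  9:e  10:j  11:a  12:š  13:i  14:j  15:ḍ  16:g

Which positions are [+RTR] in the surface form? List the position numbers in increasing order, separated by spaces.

From /ṣ/ at 8 rightward: 9 /e/ → [+RTR]; 10 /j/ blocks.
From /ḍ/ at 15 rightward: 16 /g/ transparent; word edge.
Targets with no active source: positions 2 3 4 5 7 11 13 stay [-emphatic].

8 9 15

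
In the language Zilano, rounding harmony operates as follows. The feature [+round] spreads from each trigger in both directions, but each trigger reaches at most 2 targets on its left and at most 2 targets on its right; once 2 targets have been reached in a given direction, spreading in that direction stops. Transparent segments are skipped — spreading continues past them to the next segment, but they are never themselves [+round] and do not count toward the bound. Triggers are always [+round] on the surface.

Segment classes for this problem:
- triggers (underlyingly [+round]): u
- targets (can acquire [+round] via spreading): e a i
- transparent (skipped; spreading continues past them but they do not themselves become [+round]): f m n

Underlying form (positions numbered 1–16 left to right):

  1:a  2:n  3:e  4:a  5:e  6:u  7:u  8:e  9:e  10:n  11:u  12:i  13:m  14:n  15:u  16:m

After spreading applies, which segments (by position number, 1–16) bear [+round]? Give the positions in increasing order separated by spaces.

From /u/ at 6 rightward: 7 /u/ is itself a trigger — this domain ends here.
From /u/ at 6 leftward: 5 /e/ → [+round]; 4 /a/ → [+round]; bound reached.
From /u/ at 7 rightward: 8 /e/ → [+round]; 9 /e/ → [+round]; bound reached.
From /u/ at 7 leftward: 6 /u/ is itself a trigger — this domain ends here.
From /u/ at 11 rightward: 12 /i/ → [+round]; 13 /m/ transparent; 14 /n/ transparent; 15 /u/ is itself a trigger — this domain ends here.
From /u/ at 11 leftward: 10 /n/ transparent; 9 /e/ → [+round]; 8 /e/ → [+round]; bound reached.
From /u/ at 15 rightward: 16 /m/ transparent; word edge.
From /u/ at 15 leftward: 14 /n/ transparent; 13 /m/ transparent; 12 /i/ → [+round]; 11 /u/ is itself a trigger — this domain ends here.
Targets with no active source: positions 1 3 stay [-round].

4 5 6 7 8 9 11 12 15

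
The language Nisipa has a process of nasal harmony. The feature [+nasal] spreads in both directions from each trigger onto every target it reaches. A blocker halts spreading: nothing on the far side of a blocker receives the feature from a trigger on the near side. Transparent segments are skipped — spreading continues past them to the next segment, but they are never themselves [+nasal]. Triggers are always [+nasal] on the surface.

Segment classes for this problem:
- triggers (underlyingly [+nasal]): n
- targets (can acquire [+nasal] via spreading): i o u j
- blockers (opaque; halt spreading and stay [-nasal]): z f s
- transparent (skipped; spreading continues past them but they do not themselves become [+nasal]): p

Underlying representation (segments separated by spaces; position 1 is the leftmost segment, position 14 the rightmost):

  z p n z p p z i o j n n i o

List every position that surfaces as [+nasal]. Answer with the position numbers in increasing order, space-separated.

3 8 9 10 11 12 13 14

From /n/ at 3 rightward: 4 /z/ blocks.
From /n/ at 3 leftward: 2 /p/ transparent; 1 /z/ blocks.
From /n/ at 11 rightward: 12 /n/ is itself a trigger — this domain ends here.
From /n/ at 11 leftward: 10 /j/ → [+nasal]; 9 /o/ → [+nasal]; 8 /i/ → [+nasal]; 7 /z/ blocks.
From /n/ at 12 rightward: 13 /i/ → [+nasal]; 14 /o/ → [+nasal]; word edge.
From /n/ at 12 leftward: 11 /n/ is itself a trigger — this domain ends here.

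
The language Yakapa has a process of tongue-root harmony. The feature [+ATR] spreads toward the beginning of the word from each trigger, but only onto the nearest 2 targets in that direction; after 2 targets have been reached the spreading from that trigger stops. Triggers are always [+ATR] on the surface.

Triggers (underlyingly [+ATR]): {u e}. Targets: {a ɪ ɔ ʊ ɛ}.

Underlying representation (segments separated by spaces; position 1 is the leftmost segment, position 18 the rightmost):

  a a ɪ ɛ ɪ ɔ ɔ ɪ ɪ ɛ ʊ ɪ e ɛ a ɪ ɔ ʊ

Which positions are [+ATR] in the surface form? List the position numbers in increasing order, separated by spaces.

11 12 13

From /e/ at 13 leftward: 12 /ɪ/ → [+ATR]; 11 /ʊ/ → [+ATR]; bound reached.
Targets with no active source: positions 1 2 3 4 5 6 7 8 9 10 14 15 16 17 18 stay [-ATR].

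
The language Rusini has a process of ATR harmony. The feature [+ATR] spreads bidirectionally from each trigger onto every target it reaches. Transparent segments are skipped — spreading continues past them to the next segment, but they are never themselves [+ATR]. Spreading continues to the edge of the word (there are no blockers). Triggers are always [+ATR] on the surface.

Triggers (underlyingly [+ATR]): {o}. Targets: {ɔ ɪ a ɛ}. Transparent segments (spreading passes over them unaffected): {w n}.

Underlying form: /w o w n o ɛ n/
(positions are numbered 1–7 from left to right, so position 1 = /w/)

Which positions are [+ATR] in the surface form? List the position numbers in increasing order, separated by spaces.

From /o/ at 2 rightward: 3 /w/ transparent; 4 /n/ transparent; 5 /o/ is itself a trigger — this domain ends here.
From /o/ at 2 leftward: 1 /w/ transparent; word edge.
From /o/ at 5 rightward: 6 /ɛ/ → [+ATR]; 7 /n/ transparent; word edge.
From /o/ at 5 leftward: 4 /n/ transparent; 3 /w/ transparent; 2 /o/ is itself a trigger — this domain ends here.

2 5 6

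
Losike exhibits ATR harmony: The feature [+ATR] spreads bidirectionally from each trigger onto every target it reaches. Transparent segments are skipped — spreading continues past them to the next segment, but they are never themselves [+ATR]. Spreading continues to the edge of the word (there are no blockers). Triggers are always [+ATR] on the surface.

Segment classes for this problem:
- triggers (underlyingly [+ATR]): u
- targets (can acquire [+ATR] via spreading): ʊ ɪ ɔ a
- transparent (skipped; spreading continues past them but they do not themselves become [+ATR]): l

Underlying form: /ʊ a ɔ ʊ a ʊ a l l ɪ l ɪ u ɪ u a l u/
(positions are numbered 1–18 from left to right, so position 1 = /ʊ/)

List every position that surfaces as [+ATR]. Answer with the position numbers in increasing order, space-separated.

From /u/ at 13 rightward: 14 /ɪ/ → [+ATR]; 15 /u/ is itself a trigger — this domain ends here.
From /u/ at 13 leftward: 12 /ɪ/ → [+ATR]; 11 /l/ transparent; 10 /ɪ/ → [+ATR]; 9 /l/ transparent; 8 /l/ transparent; 7 /a/ → [+ATR]; 6 /ʊ/ → [+ATR]; 5 /a/ → [+ATR]; 4 /ʊ/ → [+ATR]; 3 /ɔ/ → [+ATR]; 2 /a/ → [+ATR]; 1 /ʊ/ → [+ATR]; word edge.
From /u/ at 15 rightward: 16 /a/ → [+ATR]; 17 /l/ transparent; 18 /u/ is itself a trigger — this domain ends here.
From /u/ at 15 leftward: 14 /ɪ/ → [+ATR]; 13 /u/ is itself a trigger — this domain ends here.
From /u/ at 18 rightward: word edge.
From /u/ at 18 leftward: 17 /l/ transparent; 16 /a/ → [+ATR]; 15 /u/ is itself a trigger — this domain ends here.

1 2 3 4 5 6 7 10 12 13 14 15 16 18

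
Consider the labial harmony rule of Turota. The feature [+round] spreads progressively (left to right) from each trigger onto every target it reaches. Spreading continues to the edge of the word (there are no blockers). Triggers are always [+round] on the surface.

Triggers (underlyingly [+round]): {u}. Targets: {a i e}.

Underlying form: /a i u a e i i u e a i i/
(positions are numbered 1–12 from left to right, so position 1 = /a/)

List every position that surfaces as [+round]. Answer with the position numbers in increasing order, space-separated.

From /u/ at 3 rightward: 4 /a/ → [+round]; 5 /e/ → [+round]; 6 /i/ → [+round]; 7 /i/ → [+round]; 8 /u/ is itself a trigger — this domain ends here.
From /u/ at 8 rightward: 9 /e/ → [+round]; 10 /a/ → [+round]; 11 /i/ → [+round]; 12 /i/ → [+round]; word edge.
Targets with no active source: positions 1 2 stay [-round].

3 4 5 6 7 8 9 10 11 12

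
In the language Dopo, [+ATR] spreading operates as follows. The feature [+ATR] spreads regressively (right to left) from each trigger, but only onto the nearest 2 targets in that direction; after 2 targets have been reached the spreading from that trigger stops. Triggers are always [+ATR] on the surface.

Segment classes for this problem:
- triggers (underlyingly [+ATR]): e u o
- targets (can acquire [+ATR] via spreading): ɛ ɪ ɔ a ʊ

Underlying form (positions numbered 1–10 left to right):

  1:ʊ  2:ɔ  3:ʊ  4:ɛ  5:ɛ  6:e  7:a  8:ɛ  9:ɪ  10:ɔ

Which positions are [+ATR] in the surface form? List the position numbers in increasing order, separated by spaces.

4 5 6

From /e/ at 6 leftward: 5 /ɛ/ → [+ATR]; 4 /ɛ/ → [+ATR]; bound reached.
Targets with no active source: positions 1 2 3 7 8 9 10 stay [-ATR].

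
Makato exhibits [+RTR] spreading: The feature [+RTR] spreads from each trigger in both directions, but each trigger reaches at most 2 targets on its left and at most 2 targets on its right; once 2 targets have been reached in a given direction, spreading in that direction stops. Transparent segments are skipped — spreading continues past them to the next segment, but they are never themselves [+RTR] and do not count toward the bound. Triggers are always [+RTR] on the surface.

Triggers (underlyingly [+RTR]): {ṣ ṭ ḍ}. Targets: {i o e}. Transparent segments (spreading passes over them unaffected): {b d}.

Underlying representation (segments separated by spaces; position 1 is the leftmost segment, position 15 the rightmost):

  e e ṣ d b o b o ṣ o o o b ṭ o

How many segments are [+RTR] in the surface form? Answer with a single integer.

11

From /ṣ/ at 3 rightward: 4 /d/ transparent; 5 /b/ transparent; 6 /o/ → [+RTR]; 7 /b/ transparent; 8 /o/ → [+RTR]; bound reached.
From /ṣ/ at 3 leftward: 2 /e/ → [+RTR]; 1 /e/ → [+RTR]; bound reached.
From /ṣ/ at 9 rightward: 10 /o/ → [+RTR]; 11 /o/ → [+RTR]; bound reached.
From /ṣ/ at 9 leftward: 8 /o/ → [+RTR]; 7 /b/ transparent; 6 /o/ → [+RTR]; bound reached.
From /ṭ/ at 14 rightward: 15 /o/ → [+RTR]; word edge.
From /ṭ/ at 14 leftward: 13 /b/ transparent; 12 /o/ → [+RTR]; 11 /o/ → [+RTR]; bound reached.
[+RTR] positions on the surface: 1 2 3 6 8 9 10 11 12 14 15.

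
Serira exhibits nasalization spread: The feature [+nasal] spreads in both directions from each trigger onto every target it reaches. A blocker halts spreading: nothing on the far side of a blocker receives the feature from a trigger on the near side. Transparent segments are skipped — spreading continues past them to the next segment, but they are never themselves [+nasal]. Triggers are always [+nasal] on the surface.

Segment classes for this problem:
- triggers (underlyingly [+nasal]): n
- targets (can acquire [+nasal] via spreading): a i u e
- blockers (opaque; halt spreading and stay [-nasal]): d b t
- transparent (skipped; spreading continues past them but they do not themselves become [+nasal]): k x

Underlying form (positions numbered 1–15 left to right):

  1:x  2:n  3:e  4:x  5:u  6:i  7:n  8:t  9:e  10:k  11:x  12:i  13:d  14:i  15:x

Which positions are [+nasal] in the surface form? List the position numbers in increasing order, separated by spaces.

2 3 5 6 7

From /n/ at 2 rightward: 3 /e/ → [+nasal]; 4 /x/ transparent; 5 /u/ → [+nasal]; 6 /i/ → [+nasal]; 7 /n/ is itself a trigger — this domain ends here.
From /n/ at 2 leftward: 1 /x/ transparent; word edge.
From /n/ at 7 rightward: 8 /t/ blocks.
From /n/ at 7 leftward: 6 /i/ → [+nasal]; 5 /u/ → [+nasal]; 4 /x/ transparent; 3 /e/ → [+nasal]; 2 /n/ is itself a trigger — this domain ends here.
Targets with no active source: positions 9 12 14 stay [-nasal].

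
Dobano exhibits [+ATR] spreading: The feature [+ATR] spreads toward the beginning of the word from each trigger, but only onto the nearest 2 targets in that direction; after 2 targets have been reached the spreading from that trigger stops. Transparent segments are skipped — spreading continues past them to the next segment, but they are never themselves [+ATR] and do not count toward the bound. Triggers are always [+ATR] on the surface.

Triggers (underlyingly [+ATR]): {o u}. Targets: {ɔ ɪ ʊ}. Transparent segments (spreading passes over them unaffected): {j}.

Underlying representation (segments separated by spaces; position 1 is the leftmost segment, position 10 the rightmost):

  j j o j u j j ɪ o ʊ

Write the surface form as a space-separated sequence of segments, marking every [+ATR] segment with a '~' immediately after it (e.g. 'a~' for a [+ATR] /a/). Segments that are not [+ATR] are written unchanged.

From /o/ at 3 leftward: 2 /j/ transparent; 1 /j/ transparent; word edge.
From /u/ at 5 leftward: 4 /j/ transparent; 3 /o/ is itself a trigger — this domain ends here.
From /o/ at 9 leftward: 8 /ɪ/ → [+ATR]; 7 /j/ transparent; 6 /j/ transparent; 5 /u/ is itself a trigger — this domain ends here.
Target with no active source: position 10 stays [-ATR].
[+ATR] positions on the surface: 3 5 8 9.

j j o~ j u~ j j ɪ~ o~ ʊ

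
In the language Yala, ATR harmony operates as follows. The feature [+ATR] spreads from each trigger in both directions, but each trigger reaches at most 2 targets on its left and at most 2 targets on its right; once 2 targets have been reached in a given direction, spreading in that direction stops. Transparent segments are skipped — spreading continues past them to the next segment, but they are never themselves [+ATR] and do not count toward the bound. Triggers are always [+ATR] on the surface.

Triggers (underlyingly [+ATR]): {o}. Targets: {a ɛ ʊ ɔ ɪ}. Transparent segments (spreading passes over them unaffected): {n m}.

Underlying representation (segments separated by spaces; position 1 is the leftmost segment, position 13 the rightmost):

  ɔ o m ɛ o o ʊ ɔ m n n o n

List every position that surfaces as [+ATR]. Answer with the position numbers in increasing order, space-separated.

1 2 4 5 6 7 8 12

From /o/ at 2 rightward: 3 /m/ transparent; 4 /ɛ/ → [+ATR]; 5 /o/ is itself a trigger — this domain ends here.
From /o/ at 2 leftward: 1 /ɔ/ → [+ATR]; word edge.
From /o/ at 5 rightward: 6 /o/ is itself a trigger — this domain ends here.
From /o/ at 5 leftward: 4 /ɛ/ → [+ATR]; 3 /m/ transparent; 2 /o/ is itself a trigger — this domain ends here.
From /o/ at 6 rightward: 7 /ʊ/ → [+ATR]; 8 /ɔ/ → [+ATR]; bound reached.
From /o/ at 6 leftward: 5 /o/ is itself a trigger — this domain ends here.
From /o/ at 12 rightward: 13 /n/ transparent; word edge.
From /o/ at 12 leftward: 11 /n/ transparent; 10 /n/ transparent; 9 /m/ transparent; 8 /ɔ/ → [+ATR]; 7 /ʊ/ → [+ATR]; bound reached.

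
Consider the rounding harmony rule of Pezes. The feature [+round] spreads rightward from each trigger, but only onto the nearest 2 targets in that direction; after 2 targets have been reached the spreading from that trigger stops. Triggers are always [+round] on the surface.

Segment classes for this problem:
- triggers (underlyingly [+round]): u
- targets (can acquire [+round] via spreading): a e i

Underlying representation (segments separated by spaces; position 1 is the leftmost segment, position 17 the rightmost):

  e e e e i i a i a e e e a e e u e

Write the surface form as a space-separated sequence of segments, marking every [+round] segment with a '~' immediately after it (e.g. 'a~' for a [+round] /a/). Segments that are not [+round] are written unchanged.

e e e e i i a i a e e e a e e u~ e~

From /u/ at 16 rightward: 17 /e/ → [+round]; word edge.
Targets with no active source: positions 1 2 3 4 5 6 7 8 9 10 11 12 13 14 15 stay [-round].
[+round] positions on the surface: 16 17.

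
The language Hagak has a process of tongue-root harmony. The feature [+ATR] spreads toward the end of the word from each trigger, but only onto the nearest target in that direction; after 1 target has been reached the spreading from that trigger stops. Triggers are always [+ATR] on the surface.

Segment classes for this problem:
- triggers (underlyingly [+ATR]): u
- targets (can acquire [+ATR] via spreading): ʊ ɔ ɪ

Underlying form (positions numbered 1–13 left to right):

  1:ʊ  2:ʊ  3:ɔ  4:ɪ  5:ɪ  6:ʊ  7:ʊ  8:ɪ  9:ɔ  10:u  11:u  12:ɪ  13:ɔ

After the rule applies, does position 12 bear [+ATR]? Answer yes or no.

From /u/ at 10 rightward: 11 /u/ is itself a trigger — this domain ends here.
From /u/ at 11 rightward: 12 /ɪ/ → [+ATR]; bound reached.
Targets with no active source: positions 1 2 3 4 5 6 7 8 9 13 stay [-ATR].
[+ATR] positions on the surface: 10 11 12.

yes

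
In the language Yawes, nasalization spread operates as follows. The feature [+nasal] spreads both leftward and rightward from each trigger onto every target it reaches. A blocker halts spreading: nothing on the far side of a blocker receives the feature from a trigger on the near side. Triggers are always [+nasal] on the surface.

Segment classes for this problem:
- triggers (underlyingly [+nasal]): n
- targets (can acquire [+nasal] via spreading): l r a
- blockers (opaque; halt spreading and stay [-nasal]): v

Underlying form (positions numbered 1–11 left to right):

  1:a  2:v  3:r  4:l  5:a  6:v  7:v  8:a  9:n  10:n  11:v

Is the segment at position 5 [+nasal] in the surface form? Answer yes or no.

no

From /n/ at 9 rightward: 10 /n/ is itself a trigger — this domain ends here.
From /n/ at 9 leftward: 8 /a/ → [+nasal]; 7 /v/ blocks.
From /n/ at 10 rightward: 11 /v/ blocks.
From /n/ at 10 leftward: 9 /n/ is itself a trigger — this domain ends here.
Targets with no active source: positions 1 3 4 5 stay [-nasal].
[+nasal] positions on the surface: 8 9 10.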